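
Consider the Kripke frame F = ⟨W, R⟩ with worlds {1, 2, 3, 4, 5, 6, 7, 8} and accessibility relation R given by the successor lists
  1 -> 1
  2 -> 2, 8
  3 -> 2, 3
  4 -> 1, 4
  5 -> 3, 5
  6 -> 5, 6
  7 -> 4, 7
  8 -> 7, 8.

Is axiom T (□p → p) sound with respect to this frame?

Axiom T corresponds to the accessibility relation being reflexive.
Reflexive: yes — every world is R-related to itself.

Yes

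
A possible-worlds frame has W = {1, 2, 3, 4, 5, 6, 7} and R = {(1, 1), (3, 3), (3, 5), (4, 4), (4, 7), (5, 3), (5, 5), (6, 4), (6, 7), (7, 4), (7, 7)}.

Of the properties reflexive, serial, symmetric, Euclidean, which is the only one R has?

Euclidean

Reflexive: no — 2 is not related to itself.
Serial: no — 2 has no R-successor.
Symmetric: no — 6 R 4 but not 4 R 6.
Euclidean: yes — any two successors of a common world are R-related.
Only Euclidean holds.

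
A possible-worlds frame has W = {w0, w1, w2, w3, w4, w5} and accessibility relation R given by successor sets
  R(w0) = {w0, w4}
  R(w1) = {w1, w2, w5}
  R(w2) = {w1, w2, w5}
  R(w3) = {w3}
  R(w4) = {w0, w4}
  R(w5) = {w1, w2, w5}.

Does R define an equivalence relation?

Reflexive: yes — every world is R-related to itself.
Symmetric: yes — every pair in R has its reverse in R.
Transitive: yes — every two-step R-path is closed by a direct edge.
So R is an equivalence relation.

Yes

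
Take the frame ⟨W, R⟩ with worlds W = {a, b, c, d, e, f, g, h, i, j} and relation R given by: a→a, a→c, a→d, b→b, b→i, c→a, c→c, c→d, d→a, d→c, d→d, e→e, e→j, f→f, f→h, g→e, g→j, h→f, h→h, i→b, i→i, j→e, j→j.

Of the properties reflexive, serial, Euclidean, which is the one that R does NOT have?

Reflexive: no — g is not related to itself.
Serial: yes — every world has a successor (e.g. a R a).
Euclidean: yes — any two successors of a common world are R-related.
Only reflexive fails.

reflexive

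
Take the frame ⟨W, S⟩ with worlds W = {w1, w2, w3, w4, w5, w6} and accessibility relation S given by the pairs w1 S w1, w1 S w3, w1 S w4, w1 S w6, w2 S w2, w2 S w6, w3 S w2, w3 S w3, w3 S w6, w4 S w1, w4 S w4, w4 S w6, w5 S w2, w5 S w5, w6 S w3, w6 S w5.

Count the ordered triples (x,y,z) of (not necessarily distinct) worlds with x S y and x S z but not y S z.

Enumerating: (w1,w3,w1), (w1,w3,w4), (w1,w4,w3), (w1,w6,w1), (w1,w6,w4), (w1,w6,w6), (w2,w6,w2), (w2,w6,w6), (w3,w2,w3), (w3,w6,w2), (w3,w6,w6), (w4,w6,w1), (w4,w6,w4), (w4,w6,w6), (w5,w2,w5), (w6,w3,w5), (w6,w5,w3).

17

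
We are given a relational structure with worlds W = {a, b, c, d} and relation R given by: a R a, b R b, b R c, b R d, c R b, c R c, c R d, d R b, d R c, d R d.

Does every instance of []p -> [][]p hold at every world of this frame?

Axiom 4 corresponds to the accessibility relation being transitive.
Transitive: yes — every two-step R-path is closed by a direct edge.

Yes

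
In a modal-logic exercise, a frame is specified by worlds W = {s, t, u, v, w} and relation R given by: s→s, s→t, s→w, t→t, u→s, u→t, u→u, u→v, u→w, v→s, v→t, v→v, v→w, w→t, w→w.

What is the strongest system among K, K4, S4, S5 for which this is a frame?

Transitive (axiom 4): yes — every two-step R-path is closed by a direct edge.
Reflexive (axiom T): yes — every world is R-related to itself.
Euclidean (axiom 5): no — s R t and s R w, but not t R w.
So F validates K, K4, S4; S5 would additionally require R to be Euclidean. The strongest is S4.

S4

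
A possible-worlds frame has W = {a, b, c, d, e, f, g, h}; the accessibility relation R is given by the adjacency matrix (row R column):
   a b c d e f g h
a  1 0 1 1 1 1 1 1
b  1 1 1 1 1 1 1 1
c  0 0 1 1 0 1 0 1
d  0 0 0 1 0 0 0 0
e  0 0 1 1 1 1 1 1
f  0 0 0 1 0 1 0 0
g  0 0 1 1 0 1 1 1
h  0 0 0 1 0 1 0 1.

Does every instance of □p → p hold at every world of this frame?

Axiom T corresponds to the accessibility relation being reflexive.
Reflexive: yes — every world is R-related to itself.

Yes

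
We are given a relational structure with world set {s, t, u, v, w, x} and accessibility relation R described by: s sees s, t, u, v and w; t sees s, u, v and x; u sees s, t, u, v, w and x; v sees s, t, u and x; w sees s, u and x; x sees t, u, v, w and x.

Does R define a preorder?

Reflexive: no — t is not related to itself.
Transitive: no — s R t and t R x, but not s R x.
So R is not a preorder.

No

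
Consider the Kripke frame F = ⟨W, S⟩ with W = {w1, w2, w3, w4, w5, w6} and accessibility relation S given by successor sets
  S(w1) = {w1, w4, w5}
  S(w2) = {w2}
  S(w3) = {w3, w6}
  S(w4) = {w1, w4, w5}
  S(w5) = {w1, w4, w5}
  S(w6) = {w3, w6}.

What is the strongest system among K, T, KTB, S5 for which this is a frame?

S5

Reflexive (axiom T): yes — every world is S-related to itself.
Symmetric (axiom B): yes — every pair in S has its reverse in S.
Euclidean (axiom 5): yes — any two successors of a common world are S-related.
So F validates K, T, KTB, S5. The strongest is S5.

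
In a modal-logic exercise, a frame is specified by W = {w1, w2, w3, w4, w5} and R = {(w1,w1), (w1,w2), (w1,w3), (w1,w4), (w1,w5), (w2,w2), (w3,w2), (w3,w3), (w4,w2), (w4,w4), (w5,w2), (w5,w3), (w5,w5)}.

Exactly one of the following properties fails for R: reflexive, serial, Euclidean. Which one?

Euclidean

Reflexive: yes — every world is R-related to itself.
Serial: yes — every world has a successor (e.g. w1 R w1).
Euclidean: no — w1 R w2 and w1 R w3, but not w2 R w3.
Only Euclidean fails.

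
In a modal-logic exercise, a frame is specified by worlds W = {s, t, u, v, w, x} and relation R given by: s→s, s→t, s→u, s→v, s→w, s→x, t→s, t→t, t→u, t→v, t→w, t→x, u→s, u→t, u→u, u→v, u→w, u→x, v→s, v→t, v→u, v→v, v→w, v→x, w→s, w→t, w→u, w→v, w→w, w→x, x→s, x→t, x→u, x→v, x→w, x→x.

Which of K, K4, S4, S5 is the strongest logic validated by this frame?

Transitive (axiom 4): yes — every two-step R-path is closed by a direct edge.
Reflexive (axiom T): yes — every world is R-related to itself.
Euclidean (axiom 5): yes — any two successors of a common world are R-related.
So F validates K, K4, S4, S5. The strongest is S5.

S5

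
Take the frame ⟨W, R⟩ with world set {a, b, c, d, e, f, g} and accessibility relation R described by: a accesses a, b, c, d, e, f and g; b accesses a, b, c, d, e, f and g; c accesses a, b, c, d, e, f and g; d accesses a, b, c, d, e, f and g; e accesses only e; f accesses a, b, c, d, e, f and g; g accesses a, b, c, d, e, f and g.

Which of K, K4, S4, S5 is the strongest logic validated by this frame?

S4

Transitive (axiom 4): yes — every two-step R-path is closed by a direct edge.
Reflexive (axiom T): yes — every world is R-related to itself.
Euclidean (axiom 5): no — a R e and a R b, but not e R b.
So F validates K, K4, S4; S5 would additionally require R to be Euclidean. The strongest is S4.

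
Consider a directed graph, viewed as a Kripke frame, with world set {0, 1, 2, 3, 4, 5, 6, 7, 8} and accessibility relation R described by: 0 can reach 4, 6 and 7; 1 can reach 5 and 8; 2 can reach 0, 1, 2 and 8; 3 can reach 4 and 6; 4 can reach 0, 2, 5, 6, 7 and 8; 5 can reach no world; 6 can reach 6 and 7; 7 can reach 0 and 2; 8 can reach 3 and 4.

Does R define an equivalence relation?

No

Reflexive: no — 0 is not related to itself.
Symmetric: no — 0 R 6 but not 6 R 0.
Transitive: no — 0 R 4 and 4 R 2, but not 0 R 2.
So R is not an equivalence relation.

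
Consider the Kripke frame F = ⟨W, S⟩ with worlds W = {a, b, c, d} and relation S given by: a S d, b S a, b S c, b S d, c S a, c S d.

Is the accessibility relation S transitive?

Transitive: yes — every two-step S-path is closed by a direct edge.

Yes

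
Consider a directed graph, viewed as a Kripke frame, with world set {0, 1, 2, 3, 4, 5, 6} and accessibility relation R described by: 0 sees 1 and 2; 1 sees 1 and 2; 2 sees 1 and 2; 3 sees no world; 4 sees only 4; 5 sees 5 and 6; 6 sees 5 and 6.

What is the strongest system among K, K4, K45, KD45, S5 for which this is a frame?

K45

Transitive (axiom 4): yes — every two-step R-path is closed by a direct edge.
Euclidean (axiom 5): yes — any two successors of a common world are R-related.
Serial (axiom D): no — 3 has no R-successor.
Reflexive (axiom T): no — 0 is not related to itself.
So F validates K, K4, K45; KD45 would additionally require R to be serial. The strongest is K45.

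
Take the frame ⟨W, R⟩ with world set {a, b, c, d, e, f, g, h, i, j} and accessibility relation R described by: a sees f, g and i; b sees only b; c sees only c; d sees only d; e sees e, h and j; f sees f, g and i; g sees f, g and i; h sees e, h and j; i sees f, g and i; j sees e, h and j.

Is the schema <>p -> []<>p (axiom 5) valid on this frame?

Yes

The schema 5 characterises exactly the Euclidean frames.
Euclidean: yes — any two successors of a common world are R-related.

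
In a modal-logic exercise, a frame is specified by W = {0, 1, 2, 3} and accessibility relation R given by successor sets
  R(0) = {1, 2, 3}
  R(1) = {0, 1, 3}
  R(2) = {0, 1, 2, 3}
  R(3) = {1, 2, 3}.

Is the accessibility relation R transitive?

Transitive: no — 1 R 0 and 0 R 2, but not 1 R 2.

No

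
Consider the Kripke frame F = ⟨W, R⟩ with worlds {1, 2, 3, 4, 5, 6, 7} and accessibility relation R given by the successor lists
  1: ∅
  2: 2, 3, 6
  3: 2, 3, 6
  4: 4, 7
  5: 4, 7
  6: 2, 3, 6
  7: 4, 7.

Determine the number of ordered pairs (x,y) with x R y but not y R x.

Enumerating: (5,4), (5,7).

2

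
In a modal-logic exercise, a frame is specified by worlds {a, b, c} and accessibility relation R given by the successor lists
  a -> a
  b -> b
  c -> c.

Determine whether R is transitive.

Transitive: yes — every two-step R-path is closed by a direct edge.

Yes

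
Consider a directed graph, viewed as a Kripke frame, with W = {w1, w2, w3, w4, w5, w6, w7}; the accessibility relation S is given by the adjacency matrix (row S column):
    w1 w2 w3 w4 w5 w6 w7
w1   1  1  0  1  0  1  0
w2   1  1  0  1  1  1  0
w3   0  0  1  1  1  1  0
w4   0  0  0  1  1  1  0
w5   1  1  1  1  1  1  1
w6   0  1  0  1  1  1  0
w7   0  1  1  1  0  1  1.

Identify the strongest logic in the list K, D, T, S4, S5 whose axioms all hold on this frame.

T

Serial (axiom D): yes — every world has a successor (e.g. w1 S w1).
Reflexive (axiom T): yes — every world is S-related to itself.
Transitive (axiom 4): no — w1 S w2 and w2 S w5, but not w1 S w5.
Euclidean (axiom 5): no — w1 S w4 and w1 S w2, but not w4 S w2.
So F validates K, D, T; S4 would additionally require S to be transitive. The strongest is T.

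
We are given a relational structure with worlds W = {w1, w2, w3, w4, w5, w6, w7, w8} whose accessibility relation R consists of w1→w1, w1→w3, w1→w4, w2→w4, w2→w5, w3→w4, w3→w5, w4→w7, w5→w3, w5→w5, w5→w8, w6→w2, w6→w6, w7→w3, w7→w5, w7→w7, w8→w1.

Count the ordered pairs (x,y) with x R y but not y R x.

11

Enumerating: (w1,w3), (w1,w4), (w2,w4), (w2,w5), (w3,w4), (w4,w7), (w5,w8), (w6,w2), (w7,w3), (w7,w5), (w8,w1).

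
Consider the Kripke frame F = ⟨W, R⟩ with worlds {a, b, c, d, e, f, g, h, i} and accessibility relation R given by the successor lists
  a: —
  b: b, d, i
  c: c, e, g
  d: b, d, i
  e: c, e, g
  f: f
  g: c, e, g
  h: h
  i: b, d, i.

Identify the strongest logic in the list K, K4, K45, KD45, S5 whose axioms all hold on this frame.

Transitive (axiom 4): yes — every two-step R-path is closed by a direct edge.
Euclidean (axiom 5): yes — any two successors of a common world are R-related.
Serial (axiom D): no — a has no R-successor.
Reflexive (axiom T): no — a is not related to itself.
So F validates K, K4, K45; KD45 would additionally require R to be serial. The strongest is K45.

K45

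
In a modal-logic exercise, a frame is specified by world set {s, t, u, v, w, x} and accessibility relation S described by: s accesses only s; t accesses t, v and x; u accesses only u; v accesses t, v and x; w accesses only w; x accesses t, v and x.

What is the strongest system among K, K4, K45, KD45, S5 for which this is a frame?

S5

Transitive (axiom 4): yes — every two-step S-path is closed by a direct edge.
Euclidean (axiom 5): yes — any two successors of a common world are S-related.
Serial (axiom D): yes — every world has a successor (e.g. s S s).
Reflexive (axiom T): yes — every world is S-related to itself.
So F validates K, K4, K45, KD45, S5. The strongest is S5.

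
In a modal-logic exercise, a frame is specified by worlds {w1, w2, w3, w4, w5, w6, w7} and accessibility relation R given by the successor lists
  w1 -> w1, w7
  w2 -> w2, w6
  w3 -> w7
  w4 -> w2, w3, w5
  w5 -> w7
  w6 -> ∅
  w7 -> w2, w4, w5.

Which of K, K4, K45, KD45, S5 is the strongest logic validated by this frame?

K

Transitive (axiom 4): no — w1 R w7 and w7 R w2, but not w1 R w2.
Euclidean (axiom 5): no — w4 R w2 and w4 R w3, but not w2 R w3.
Serial (axiom D): no — w6 has no R-successor.
Reflexive (axiom T): no — w3 is not related to itself.
So F validates K; K4 would additionally require R to be transitive. The strongest is K.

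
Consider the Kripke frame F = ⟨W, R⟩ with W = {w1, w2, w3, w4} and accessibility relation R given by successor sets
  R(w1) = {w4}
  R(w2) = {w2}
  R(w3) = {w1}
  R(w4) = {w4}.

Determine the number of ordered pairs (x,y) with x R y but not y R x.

Enumerating: (w1,w4), (w3,w1).

2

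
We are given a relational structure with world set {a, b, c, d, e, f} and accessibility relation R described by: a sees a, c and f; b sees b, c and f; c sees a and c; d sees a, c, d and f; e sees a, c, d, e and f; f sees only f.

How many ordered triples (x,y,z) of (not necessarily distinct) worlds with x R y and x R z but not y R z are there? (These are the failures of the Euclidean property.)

Enumerating: (a,c,f), (a,f,a), (a,f,c), (b,c,b), (b,c,f), (b,f,b), (b,f,c), (d,a,d), (d,c,d), (d,c,f), (d,f,a), (d,f,c), … and 11 more.
Total: 23.

23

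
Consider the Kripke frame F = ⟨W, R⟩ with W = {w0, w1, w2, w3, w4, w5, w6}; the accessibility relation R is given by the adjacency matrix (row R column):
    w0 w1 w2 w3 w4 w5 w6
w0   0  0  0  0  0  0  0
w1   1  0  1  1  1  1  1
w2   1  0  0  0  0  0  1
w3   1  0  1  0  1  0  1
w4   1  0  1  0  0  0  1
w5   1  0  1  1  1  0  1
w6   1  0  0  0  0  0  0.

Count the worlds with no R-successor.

1

Enumerating: w0.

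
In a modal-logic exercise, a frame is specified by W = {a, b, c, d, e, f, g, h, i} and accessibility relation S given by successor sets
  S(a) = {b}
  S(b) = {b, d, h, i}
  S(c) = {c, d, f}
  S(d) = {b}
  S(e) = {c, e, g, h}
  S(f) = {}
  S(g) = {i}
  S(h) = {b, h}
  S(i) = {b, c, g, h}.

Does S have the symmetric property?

Symmetric: no — a S b but not b S a.

No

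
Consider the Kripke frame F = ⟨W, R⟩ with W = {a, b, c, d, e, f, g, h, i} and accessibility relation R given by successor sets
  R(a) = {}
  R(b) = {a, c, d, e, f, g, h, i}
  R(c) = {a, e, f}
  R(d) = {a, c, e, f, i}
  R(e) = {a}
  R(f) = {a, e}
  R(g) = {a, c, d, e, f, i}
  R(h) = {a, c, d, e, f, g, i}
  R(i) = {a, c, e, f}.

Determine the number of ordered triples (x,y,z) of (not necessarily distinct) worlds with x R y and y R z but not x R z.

0

R is transitive; there are no such tuples.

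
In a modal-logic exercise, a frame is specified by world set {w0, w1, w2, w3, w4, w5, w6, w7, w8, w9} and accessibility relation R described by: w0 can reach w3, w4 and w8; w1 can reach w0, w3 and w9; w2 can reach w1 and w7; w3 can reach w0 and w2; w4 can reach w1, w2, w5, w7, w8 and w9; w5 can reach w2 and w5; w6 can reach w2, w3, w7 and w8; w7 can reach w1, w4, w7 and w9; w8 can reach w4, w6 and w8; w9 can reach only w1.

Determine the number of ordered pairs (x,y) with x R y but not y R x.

Enumerating: (w0,w4), (w0,w8), (w1,w0), (w1,w3), (w2,w1), (w2,w7), (w3,w2), (w4,w1), (w4,w2), (w4,w5), (w4,w9), (w5,w2), (w6,w2), (w6,w3), (w6,w7), (w7,w1), (w7,w9).

17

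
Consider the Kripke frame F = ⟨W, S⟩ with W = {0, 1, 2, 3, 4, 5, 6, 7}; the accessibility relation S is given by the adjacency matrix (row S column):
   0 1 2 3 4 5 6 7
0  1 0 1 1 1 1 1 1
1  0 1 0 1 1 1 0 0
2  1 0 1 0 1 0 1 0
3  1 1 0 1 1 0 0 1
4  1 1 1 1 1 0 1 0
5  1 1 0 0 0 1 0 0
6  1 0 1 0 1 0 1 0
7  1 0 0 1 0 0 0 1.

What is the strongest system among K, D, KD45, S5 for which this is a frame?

Serial (axiom D): yes — every world has a successor (e.g. 0 S 0).
Euclidean (axiom 5): no — 0 S 2 and 0 S 3, but not 2 S 3.
Transitive (axiom 4): no — 0 S 3 and 3 S 1, but not 0 S 1.
Reflexive (axiom T): yes — every world is S-related to itself.
So F validates K, D; KD45 would additionally require S to be Euclidean and transitive. The strongest is D.

D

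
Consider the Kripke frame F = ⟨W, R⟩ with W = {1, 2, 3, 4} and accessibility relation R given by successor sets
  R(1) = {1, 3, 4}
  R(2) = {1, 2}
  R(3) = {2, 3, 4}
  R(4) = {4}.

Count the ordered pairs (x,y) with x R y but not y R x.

Enumerating: (1,3), (1,4), (2,1), (3,2), (3,4).

5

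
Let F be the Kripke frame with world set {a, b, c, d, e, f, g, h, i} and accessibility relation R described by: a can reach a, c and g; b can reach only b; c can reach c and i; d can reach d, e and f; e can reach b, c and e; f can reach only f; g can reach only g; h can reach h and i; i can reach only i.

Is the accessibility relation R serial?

Serial: yes — every world has a successor (e.g. a R a).

Yes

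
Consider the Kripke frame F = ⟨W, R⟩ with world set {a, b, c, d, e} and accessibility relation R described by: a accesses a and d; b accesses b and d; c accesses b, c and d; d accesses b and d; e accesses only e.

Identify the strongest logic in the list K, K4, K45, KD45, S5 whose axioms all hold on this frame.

Transitive (axiom 4): no — a R d and d R b, but not a R b.
Euclidean (axiom 5): no — a R d and a R a, but not d R a.
Serial (axiom D): yes — every world has a successor (e.g. a R a).
Reflexive (axiom T): yes — every world is R-related to itself.
So F validates K; K4 would additionally require R to be transitive. The strongest is K.

K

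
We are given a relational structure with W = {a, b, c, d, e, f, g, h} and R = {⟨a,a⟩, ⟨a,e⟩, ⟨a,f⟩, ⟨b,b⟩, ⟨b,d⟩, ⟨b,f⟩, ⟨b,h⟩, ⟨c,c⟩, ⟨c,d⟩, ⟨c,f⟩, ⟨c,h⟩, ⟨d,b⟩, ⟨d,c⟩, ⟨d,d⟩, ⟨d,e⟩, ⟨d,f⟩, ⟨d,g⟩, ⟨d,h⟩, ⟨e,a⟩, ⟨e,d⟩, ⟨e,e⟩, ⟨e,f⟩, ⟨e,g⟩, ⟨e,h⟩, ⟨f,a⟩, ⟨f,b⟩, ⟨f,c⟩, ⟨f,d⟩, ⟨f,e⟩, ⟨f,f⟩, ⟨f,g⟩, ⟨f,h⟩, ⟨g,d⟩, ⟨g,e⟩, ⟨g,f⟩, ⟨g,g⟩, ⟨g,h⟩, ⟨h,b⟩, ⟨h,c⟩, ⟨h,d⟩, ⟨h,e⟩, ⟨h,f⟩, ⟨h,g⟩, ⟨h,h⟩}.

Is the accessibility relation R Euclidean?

No

Euclidean: no — d R b and d R c, but not b R c.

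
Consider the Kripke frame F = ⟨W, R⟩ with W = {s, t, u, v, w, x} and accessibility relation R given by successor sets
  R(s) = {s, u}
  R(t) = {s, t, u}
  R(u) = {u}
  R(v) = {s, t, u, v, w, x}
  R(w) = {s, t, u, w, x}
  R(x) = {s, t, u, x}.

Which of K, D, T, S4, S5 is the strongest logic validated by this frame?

Serial (axiom D): yes — every world has a successor (e.g. s R s).
Reflexive (axiom T): yes — every world is R-related to itself.
Transitive (axiom 4): yes — every two-step R-path is closed by a direct edge.
Euclidean (axiom 5): no — t R u and t R s, but not u R s.
So F validates K, D, T, S4; S5 would additionally require R to be Euclidean. The strongest is S4.

S4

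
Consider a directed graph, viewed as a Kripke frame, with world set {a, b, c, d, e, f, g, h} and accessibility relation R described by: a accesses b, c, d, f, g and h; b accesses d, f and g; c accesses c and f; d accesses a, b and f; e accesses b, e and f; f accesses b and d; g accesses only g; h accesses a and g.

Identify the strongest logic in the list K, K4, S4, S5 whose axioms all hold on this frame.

Transitive (axiom 4): no — b R d and d R a, but not b R a.
Reflexive (axiom T): no — a is not related to itself.
Euclidean (axiom 5): no — a R b and a R c, but not b R c.
So F validates K; K4 would additionally require R to be transitive. The strongest is K.

K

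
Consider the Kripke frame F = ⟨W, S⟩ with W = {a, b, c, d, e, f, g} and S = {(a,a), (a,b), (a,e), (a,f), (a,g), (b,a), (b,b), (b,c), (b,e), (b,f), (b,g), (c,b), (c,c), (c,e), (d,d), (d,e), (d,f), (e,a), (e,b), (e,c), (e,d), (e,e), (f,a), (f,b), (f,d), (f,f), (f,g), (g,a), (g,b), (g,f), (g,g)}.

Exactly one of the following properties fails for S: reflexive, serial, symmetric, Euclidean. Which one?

Euclidean

Reflexive: yes — every world is S-related to itself.
Serial: yes — every world has a successor (e.g. a S a).
Symmetric: yes — every pair in S has its reverse in S.
Euclidean: no — a S e and a S f, but not e S f.
Only Euclidean fails.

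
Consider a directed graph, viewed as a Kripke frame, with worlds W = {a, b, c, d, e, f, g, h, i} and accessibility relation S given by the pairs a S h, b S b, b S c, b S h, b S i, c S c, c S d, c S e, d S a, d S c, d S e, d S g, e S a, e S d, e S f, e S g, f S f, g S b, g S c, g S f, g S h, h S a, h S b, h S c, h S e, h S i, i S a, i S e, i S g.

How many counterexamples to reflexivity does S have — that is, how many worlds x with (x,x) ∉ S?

6

Enumerating: a, d, e, g, h, i.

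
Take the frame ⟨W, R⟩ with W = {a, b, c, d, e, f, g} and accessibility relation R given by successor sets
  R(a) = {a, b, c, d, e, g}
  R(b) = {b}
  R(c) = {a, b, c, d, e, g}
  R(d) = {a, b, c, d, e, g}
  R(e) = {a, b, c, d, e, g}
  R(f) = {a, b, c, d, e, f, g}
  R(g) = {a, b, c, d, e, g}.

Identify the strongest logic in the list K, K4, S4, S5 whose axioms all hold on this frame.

Transitive (axiom 4): yes — every two-step R-path is closed by a direct edge.
Reflexive (axiom T): yes — every world is R-related to itself.
Euclidean (axiom 5): no — a R b and a R c, but not b R c.
So F validates K, K4, S4; S5 would additionally require R to be Euclidean. The strongest is S4.

S4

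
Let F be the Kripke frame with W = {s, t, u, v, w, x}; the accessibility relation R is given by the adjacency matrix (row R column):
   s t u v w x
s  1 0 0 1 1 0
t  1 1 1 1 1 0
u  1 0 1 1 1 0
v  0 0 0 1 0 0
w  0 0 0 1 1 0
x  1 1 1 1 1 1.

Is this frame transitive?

Yes

Transitive: yes — every two-step R-path is closed by a direct edge.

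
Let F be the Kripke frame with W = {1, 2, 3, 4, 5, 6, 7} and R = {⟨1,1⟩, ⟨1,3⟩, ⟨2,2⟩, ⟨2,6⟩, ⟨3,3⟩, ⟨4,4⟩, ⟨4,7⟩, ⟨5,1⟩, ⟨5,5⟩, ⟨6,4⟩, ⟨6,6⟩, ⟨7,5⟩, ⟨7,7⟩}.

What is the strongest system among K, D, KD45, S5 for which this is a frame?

Serial (axiom D): yes — every world has a successor (e.g. 1 R 1).
Euclidean (axiom 5): no — 1 R 3 and 1 R 1, but not 3 R 1.
Transitive (axiom 4): no — 2 R 6 and 6 R 4, but not 2 R 4.
Reflexive (axiom T): yes — every world is R-related to itself.
So F validates K, D; KD45 would additionally require R to be Euclidean and transitive. The strongest is D.

D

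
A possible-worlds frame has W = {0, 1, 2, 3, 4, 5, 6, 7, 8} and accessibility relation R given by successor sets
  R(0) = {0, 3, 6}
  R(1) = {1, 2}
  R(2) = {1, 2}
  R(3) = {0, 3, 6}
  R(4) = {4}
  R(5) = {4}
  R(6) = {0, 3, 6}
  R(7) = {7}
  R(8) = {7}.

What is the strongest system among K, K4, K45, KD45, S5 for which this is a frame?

KD45

Transitive (axiom 4): yes — every two-step R-path is closed by a direct edge.
Euclidean (axiom 5): yes — any two successors of a common world are R-related.
Serial (axiom D): yes — every world has a successor (e.g. 0 R 0).
Reflexive (axiom T): no — 5 is not related to itself.
So F validates K, K4, K45, KD45; S5 would additionally require R to be reflexive. The strongest is KD45.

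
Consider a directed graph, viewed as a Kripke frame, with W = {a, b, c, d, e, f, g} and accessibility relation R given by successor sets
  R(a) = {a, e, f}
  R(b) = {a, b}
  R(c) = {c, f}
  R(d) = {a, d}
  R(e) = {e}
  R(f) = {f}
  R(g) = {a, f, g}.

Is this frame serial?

Serial: yes — every world has a successor (e.g. a R a).

Yes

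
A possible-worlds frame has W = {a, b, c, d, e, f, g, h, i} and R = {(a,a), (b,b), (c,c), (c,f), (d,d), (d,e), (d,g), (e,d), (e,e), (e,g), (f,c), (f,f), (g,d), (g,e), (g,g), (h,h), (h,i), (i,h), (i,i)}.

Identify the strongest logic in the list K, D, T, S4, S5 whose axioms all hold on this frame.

Serial (axiom D): yes — every world has a successor (e.g. a R a).
Reflexive (axiom T): yes — every world is R-related to itself.
Transitive (axiom 4): yes — every two-step R-path is closed by a direct edge.
Euclidean (axiom 5): yes — any two successors of a common world are R-related.
So F validates K, D, T, S4, S5. The strongest is S5.

S5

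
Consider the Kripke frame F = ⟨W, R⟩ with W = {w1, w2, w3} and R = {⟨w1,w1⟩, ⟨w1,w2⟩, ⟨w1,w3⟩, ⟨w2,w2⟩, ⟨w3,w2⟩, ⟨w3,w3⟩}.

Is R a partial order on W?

Yes

Reflexive: yes — every world is R-related to itself.
Transitive: yes — every two-step R-path is closed by a direct edge.
Antisymmetric: yes — no distinct pair is related both ways.
So R is a partial order.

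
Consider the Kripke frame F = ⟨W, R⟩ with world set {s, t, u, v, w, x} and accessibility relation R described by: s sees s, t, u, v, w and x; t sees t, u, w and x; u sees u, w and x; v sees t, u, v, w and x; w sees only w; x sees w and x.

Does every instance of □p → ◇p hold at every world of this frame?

Yes

The schema D characterises exactly the serial frames.
Serial: yes — every world has a successor (e.g. s R s).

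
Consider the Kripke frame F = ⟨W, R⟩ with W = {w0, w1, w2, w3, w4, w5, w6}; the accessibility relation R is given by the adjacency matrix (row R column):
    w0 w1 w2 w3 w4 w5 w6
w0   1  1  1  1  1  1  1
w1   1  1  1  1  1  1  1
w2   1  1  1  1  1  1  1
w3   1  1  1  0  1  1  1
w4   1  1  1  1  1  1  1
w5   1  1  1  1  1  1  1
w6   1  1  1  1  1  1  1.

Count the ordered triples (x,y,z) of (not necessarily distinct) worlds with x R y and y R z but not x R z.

Enumerating: (w3,w0,w3), (w3,w1,w3), (w3,w2,w3), (w3,w4,w3), (w3,w5,w3), (w3,w6,w3).

6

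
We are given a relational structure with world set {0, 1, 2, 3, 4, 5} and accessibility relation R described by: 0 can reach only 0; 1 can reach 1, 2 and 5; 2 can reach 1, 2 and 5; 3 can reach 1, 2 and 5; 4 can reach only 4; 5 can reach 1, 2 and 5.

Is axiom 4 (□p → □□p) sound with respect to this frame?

Yes

Axiom 4 corresponds to the accessibility relation being transitive.
Transitive: yes — every two-step R-path is closed by a direct edge.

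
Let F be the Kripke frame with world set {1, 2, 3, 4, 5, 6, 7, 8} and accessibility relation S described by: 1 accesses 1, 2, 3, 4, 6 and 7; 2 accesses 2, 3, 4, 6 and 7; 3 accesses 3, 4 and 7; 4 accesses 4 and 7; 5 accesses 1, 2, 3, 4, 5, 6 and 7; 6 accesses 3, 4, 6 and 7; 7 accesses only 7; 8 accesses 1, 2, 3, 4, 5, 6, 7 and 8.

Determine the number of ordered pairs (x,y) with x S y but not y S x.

28

Enumerating: (1,2), (1,3), (1,4), (1,6), (1,7), (2,3), (2,4), (2,6), (2,7), (3,4), (3,7), (4,7), … and 16 more.
Total: 28.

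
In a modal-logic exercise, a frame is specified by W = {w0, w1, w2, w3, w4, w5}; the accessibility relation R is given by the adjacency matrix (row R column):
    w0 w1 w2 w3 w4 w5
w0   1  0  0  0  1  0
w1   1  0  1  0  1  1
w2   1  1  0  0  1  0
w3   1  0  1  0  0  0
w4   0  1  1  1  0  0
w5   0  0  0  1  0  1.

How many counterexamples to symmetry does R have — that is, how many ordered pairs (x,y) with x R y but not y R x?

8

Enumerating: (w0,w4), (w1,w0), (w1,w5), (w2,w0), (w3,w0), (w3,w2), (w4,w3), (w5,w3).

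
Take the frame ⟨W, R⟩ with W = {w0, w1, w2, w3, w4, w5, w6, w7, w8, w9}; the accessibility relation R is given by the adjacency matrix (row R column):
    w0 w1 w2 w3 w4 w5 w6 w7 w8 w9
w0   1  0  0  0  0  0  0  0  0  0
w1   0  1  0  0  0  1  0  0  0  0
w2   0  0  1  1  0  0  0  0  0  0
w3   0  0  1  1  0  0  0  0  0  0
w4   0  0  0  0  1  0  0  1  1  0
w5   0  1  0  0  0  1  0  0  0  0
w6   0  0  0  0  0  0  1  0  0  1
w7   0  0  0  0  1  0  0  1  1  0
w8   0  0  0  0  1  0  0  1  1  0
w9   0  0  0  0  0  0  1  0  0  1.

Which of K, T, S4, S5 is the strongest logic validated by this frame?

S5

Reflexive (axiom T): yes — every world is R-related to itself.
Transitive (axiom 4): yes — every two-step R-path is closed by a direct edge.
Euclidean (axiom 5): yes — any two successors of a common world are R-related.
So F validates K, T, S4, S5. The strongest is S5.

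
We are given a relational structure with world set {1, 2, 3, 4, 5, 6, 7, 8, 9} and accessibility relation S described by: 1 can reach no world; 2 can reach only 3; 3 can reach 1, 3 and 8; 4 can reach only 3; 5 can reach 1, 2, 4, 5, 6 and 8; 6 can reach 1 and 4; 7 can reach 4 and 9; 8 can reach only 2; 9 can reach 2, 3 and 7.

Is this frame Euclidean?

Euclidean: no — 3 S 1 and 3 S 8, but not 1 S 8.

No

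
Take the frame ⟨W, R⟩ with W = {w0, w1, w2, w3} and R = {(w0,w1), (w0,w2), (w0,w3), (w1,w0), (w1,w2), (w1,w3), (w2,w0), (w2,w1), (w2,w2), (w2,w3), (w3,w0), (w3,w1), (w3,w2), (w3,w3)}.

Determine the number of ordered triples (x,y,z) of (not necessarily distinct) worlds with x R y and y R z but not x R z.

6

Enumerating: (w0,w1,w0), (w0,w2,w0), (w0,w3,w0), (w1,w0,w1), (w1,w2,w1), (w1,w3,w1).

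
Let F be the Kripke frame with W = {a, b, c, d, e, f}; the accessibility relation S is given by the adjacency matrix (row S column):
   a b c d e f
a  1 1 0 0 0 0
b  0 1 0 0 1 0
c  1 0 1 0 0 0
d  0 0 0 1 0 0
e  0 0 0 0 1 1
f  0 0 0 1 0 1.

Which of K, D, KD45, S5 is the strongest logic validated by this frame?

D

Serial (axiom D): yes — every world has a successor (e.g. a S a).
Euclidean (axiom 5): no — a S b and a S a, but not b S a.
Transitive (axiom 4): no — a S b and b S e, but not a S e.
Reflexive (axiom T): yes — every world is S-related to itself.
So F validates K, D; KD45 would additionally require S to be Euclidean and transitive. The strongest is D.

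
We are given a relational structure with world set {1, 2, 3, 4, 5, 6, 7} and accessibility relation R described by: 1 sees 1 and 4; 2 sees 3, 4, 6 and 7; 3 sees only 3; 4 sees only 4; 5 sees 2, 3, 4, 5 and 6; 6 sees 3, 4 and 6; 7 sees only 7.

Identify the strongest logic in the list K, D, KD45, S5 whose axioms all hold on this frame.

Serial (axiom D): yes — every world has a successor (e.g. 1 R 1).
Euclidean (axiom 5): no — 2 R 3 and 2 R 4, but not 3 R 4.
Transitive (axiom 4): no — 5 R 2 and 2 R 7, but not 5 R 7.
Reflexive (axiom T): no — 2 is not related to itself.
So F validates K, D; KD45 would additionally require R to be Euclidean and transitive. The strongest is D.

D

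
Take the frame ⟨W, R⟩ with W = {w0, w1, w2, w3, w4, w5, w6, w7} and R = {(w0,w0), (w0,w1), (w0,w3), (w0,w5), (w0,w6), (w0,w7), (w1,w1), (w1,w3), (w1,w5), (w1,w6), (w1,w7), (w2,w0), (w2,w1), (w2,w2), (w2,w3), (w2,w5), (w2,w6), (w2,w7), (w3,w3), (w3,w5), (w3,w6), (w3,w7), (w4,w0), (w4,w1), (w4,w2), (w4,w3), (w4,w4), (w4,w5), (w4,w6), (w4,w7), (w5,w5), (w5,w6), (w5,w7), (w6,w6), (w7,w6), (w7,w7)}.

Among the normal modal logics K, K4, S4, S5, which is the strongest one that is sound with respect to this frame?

Transitive (axiom 4): yes — every two-step R-path is closed by a direct edge.
Reflexive (axiom T): yes — every world is R-related to itself.
Euclidean (axiom 5): no — w0 R w3 and w0 R w1, but not w3 R w1.
So F validates K, K4, S4; S5 would additionally require R to be Euclidean. The strongest is S4.

S4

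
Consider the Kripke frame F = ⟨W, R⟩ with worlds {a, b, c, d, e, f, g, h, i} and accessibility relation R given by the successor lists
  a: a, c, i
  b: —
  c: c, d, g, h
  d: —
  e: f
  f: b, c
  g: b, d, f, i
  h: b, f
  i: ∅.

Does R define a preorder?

No

Reflexive: no — b is not related to itself.
Transitive: no — a R c and c R d, but not a R d.
So R is not a preorder.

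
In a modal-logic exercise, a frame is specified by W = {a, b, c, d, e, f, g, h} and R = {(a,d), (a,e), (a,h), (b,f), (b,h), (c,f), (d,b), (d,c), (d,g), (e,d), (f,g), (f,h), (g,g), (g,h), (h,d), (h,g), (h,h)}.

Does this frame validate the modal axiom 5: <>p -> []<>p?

The schema 5 characterises exactly the Euclidean frames.
Euclidean: no — a R d and a R e, but not d R e.

No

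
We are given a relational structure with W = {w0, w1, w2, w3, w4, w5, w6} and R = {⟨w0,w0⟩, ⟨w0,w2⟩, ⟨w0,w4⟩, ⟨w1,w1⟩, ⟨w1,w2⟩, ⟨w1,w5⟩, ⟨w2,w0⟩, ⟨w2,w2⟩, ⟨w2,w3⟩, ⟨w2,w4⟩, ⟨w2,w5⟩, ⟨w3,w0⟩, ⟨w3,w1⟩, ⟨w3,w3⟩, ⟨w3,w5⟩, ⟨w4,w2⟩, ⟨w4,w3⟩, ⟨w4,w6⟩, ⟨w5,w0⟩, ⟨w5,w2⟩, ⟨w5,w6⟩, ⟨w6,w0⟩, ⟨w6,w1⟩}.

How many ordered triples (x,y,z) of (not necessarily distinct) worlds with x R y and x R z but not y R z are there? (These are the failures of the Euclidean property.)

Enumerating: (w0,w4,w0), (w0,w4,w4), (w1,w2,w1), (w1,w5,w1), (w1,w5,w5), (w2,w0,w3), (w2,w0,w5), (w2,w3,w2), (w2,w3,w4), (w2,w4,w0), (w2,w4,w4), (w2,w4,w5), … and 23 more.
Total: 35.

35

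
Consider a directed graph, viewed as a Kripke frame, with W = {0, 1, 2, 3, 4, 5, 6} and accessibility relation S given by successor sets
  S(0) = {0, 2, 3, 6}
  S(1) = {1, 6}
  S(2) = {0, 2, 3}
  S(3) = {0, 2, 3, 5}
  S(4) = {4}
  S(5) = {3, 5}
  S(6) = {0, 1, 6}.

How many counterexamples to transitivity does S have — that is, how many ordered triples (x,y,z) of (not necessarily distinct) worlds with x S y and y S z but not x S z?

10

Enumerating: (0,3,5), (0,6,1), (1,6,0), (2,0,6), (2,3,5), (3,0,6), (5,3,0), (5,3,2), (6,0,2), (6,0,3).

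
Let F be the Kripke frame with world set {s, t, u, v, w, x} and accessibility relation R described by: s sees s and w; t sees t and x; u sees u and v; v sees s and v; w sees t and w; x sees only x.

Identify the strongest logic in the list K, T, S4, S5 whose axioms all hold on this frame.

T

Reflexive (axiom T): yes — every world is R-related to itself.
Transitive (axiom 4): no — s R w and w R t, but not s R t.
Euclidean (axiom 5): no — s R w and s R s, but not w R s.
So F validates K, T; S4 would additionally require R to be transitive. The strongest is T.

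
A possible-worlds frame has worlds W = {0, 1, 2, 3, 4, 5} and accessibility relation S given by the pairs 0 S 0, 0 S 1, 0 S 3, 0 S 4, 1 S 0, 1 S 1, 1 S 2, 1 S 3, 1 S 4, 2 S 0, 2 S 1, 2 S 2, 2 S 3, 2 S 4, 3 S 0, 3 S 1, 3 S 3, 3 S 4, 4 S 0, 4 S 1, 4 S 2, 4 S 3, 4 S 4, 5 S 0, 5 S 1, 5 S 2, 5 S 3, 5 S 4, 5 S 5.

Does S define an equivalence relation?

No

Reflexive: yes — every world is S-related to itself.
Symmetric: no — 2 S 0 but not 0 S 2.
Transitive: no — 0 S 1 and 1 S 2, but not 0 S 2.
So S is not an equivalence relation.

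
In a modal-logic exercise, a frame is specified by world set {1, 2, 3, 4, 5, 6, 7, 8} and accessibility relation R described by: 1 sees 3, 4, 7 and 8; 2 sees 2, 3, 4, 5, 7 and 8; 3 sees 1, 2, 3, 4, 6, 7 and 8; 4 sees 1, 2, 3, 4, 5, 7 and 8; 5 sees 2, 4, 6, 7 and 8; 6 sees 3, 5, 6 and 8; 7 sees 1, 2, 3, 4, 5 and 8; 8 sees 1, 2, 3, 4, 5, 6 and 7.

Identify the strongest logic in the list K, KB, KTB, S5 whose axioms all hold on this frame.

Symmetric (axiom B): yes — every pair in R has its reverse in R.
Reflexive (axiom T): no — 1 is not related to itself.
Euclidean (axiom 5): no — 2 R 3 and 2 R 5, but not 3 R 5.
So F validates K, KB; KTB would additionally require R to be reflexive. The strongest is KB.

KB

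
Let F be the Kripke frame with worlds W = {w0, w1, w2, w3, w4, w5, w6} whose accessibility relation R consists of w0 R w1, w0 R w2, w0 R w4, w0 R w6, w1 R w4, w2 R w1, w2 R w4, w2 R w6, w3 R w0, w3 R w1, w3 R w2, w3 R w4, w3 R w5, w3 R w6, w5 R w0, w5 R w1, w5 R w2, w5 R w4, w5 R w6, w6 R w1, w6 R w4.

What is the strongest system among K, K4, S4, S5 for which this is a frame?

Transitive (axiom 4): yes — every two-step R-path is closed by a direct edge.
Reflexive (axiom T): no — w0 is not related to itself.
Euclidean (axiom 5): no — w0 R w1 and w0 R w2, but not w1 R w2.
So F validates K, K4; S4 would additionally require R to be reflexive. The strongest is K4.

K4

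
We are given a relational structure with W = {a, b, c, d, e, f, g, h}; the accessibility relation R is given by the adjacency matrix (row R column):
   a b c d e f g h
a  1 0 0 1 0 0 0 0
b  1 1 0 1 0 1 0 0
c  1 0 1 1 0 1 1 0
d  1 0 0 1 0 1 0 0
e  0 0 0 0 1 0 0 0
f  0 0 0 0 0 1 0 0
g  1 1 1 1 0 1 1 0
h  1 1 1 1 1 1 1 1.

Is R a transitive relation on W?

Transitive: no — a R d and d R f, but not a R f.

No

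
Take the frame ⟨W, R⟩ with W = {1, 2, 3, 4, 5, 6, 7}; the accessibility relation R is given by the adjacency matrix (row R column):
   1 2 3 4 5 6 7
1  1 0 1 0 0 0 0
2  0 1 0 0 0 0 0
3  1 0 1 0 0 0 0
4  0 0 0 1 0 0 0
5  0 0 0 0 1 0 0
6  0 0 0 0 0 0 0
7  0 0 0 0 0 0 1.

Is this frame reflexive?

No

Reflexive: no — 6 is not related to itself.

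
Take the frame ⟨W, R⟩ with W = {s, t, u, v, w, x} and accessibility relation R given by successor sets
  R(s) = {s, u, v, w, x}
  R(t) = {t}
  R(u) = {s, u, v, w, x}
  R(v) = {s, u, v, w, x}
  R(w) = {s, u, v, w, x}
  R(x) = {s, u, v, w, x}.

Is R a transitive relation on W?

Yes

Transitive: yes — every two-step R-path is closed by a direct edge.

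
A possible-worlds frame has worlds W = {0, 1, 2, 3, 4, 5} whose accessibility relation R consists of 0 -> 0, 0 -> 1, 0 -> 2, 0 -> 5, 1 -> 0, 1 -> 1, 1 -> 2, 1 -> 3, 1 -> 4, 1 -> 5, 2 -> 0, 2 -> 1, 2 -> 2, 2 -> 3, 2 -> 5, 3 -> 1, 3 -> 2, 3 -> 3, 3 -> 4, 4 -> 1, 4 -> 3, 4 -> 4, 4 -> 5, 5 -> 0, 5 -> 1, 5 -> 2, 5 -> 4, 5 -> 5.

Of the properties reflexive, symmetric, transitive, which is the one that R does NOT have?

transitive

Reflexive: yes — every world is R-related to itself.
Symmetric: yes — every pair in R has its reverse in R.
Transitive: no — 0 R 1 and 1 R 3, but not 0 R 3.
Only transitive fails.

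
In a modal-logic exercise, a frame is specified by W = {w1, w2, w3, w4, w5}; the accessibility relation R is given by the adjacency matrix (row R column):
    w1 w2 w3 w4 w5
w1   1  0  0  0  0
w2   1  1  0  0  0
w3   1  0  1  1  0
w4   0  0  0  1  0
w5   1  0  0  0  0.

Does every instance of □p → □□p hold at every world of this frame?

The schema 4 characterises exactly the transitive frames.
Transitive: yes — every two-step R-path is closed by a direct edge.

Yes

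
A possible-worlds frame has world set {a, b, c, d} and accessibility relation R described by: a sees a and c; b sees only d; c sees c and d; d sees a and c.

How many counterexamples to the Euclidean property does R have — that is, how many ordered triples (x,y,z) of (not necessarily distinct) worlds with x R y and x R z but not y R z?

Enumerating: (a,c,a), (b,d,d), (c,d,d), (d,c,a).

4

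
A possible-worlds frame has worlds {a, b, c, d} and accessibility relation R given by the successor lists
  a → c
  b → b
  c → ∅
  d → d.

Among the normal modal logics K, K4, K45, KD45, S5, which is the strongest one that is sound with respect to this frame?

K4

Transitive (axiom 4): yes — every two-step R-path is closed by a direct edge.
Euclidean (axiom 5): no — a R c and a R c, but not c R c.
Serial (axiom D): no — c has no R-successor.
Reflexive (axiom T): no — a is not related to itself.
So F validates K, K4; K45 would additionally require R to be Euclidean. The strongest is K4.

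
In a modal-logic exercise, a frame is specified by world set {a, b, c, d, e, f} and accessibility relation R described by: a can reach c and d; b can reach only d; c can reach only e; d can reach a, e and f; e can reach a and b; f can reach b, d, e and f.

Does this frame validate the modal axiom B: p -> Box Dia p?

Axiom B corresponds to the accessibility relation being symmetric.
Symmetric: no — a R c but not c R a.

No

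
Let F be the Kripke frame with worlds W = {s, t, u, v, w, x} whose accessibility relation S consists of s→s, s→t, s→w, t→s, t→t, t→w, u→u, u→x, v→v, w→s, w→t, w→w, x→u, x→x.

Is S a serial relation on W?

Yes

Serial: yes — every world has a successor (e.g. s S s).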